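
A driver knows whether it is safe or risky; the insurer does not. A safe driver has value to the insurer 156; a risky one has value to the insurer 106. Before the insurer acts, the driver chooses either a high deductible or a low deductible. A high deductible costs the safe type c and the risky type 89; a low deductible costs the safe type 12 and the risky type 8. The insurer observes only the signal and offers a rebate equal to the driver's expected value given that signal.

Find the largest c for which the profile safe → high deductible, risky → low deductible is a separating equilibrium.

62

Under separation: high deductible → safe (pays 156); low deductible → risky (pays 106).
Risky: 106 − 8 = 98 ≥ 156 − 89 = 67. Holds regardless of c. ✓
Safe: 156 − c ≥ 106 − 12, so c ≤ 156 − 94 = 62.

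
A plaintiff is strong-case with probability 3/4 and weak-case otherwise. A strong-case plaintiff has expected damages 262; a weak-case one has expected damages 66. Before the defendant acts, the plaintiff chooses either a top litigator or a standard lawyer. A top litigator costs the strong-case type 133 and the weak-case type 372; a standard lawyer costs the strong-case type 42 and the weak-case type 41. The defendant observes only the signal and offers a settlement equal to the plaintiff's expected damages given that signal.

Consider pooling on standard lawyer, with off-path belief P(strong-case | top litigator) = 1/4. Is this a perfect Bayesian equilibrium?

At the pooled signal (standard lawyer) the defendant holds the prior 3/4 and pays 3/4·262 + 1/4·66 = 213. Off-path (top litigator) belief 1/4 gives 1/4·262 + 3/4·66 = 115.
Strong-case: standard lawyer gives 213 − 42 = 171; top litigator gives 115 − 133 = -18. Stays. ✓
Weak-case: standard lawyer gives 213 − 41 = 172; top litigator gives 115 − 372 = -257. Stays. ✓

Yes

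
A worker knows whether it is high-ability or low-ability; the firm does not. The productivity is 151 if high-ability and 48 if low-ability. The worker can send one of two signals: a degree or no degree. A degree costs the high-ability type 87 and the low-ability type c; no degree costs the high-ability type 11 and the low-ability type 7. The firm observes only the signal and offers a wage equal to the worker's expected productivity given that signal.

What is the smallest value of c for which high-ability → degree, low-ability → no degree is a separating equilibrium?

Under separation: degree → high-ability (pays 151); no degree → low-ability (pays 48).
High-ability: 151 − 87 = 64 ≥ 48 − 11 = 37. Holds regardless of c. ✓
Low-ability: 48 − 7 ≥ 151 − c, so c ≥ 151 − 41 = 110.

110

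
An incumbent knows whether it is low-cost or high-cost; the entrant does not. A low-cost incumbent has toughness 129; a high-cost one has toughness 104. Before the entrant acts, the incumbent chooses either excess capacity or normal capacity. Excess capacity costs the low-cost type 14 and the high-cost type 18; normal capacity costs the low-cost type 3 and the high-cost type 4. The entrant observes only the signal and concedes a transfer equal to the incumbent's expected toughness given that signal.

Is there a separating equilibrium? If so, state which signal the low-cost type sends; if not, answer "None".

Try low-cost → excess capacity, high-cost → normal capacity:
  Under separation the entrant infers type exactly: excess capacity → low-cost (pays 129), normal capacity → high-cost (pays 104).
  Low-cost: excess capacity gives 129 − 14 = 115; normal capacity gives 104 − 3 = 101. No deviation. ✓
  High-cost: normal capacity gives 104 − 4 = 100; excess capacity gives 129 − 18 = 111. Would deviate. ✗
Try low-cost → normal capacity, high-cost → excess capacity:
  Under separation the entrant infers type exactly: normal capacity → low-cost (pays 129), excess capacity → high-cost (pays 104).
  Low-cost: normal capacity gives 129 − 3 = 126; excess capacity gives 104 − 14 = 90. No deviation. ✓
  High-cost: excess capacity gives 104 − 18 = 86; normal capacity gives 129 − 4 = 125. Would deviate. ✗
Neither assignment is incentive-compatible.

None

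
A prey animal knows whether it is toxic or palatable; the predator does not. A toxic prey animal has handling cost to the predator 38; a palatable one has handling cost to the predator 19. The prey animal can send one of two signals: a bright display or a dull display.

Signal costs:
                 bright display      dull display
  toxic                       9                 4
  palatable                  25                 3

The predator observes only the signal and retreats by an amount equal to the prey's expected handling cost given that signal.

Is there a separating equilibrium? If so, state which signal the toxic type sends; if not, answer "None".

Try toxic → bright display, palatable → dull display:
  Under separation the predator infers type exactly: bright display → toxic (pays 38), dull display → palatable (pays 19).
  Toxic: bright display gives 38 − 9 = 29; dull display gives 19 − 4 = 15. No deviation. ✓
  Palatable: dull display gives 19 − 3 = 16; bright display gives 38 − 25 = 13. No deviation. ✓
Both hold — the toxic type sends bright display.

bright display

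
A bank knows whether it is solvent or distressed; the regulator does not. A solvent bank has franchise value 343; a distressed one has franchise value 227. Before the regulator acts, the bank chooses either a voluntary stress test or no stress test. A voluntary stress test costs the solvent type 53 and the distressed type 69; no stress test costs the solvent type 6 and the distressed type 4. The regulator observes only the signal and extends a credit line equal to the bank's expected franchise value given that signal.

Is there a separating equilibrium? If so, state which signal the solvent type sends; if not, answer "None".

None

Try solvent → stress test, distressed → no stress test:
  Under separation the regulator infers type exactly: stress test → solvent (pays 343), no stress test → distressed (pays 227).
  Solvent: stress test gives 343 − 53 = 290; no stress test gives 227 − 6 = 221. No deviation. ✓
  Distressed: no stress test gives 227 − 4 = 223; stress test gives 343 − 69 = 274. Would deviate. ✗
Try solvent → no stress test, distressed → stress test:
  Under separation the regulator infers type exactly: no stress test → solvent (pays 343), stress test → distressed (pays 227).
  Solvent: no stress test gives 343 − 6 = 337; stress test gives 227 − 53 = 174. No deviation. ✓
  Distressed: stress test gives 227 − 69 = 158; no stress test gives 343 − 4 = 339. Would deviate. ✗
Neither assignment is incentive-compatible.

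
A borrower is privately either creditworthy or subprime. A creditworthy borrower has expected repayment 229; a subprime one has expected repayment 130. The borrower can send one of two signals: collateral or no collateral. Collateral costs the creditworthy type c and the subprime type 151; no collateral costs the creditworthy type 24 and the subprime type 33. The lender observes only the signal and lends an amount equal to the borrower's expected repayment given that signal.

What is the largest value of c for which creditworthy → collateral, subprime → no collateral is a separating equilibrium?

Under separation: collateral → creditworthy (pays 229); no collateral → subprime (pays 130).
Subprime: 130 − 33 = 97 ≥ 229 − 151 = 78. Holds regardless of c. ✓
Creditworthy: 229 − c ≥ 130 − 24, so c ≤ 229 − 106 = 123.

123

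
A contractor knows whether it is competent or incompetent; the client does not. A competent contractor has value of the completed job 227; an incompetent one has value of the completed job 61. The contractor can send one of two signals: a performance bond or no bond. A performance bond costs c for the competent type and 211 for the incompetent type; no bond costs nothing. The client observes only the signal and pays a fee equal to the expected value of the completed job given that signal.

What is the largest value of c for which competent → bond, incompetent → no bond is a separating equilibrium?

Under separation: bond → competent (pays 227); no bond → incompetent (pays 61).
Incompetent: 61 − 0 = 61 ≥ 227 − 211 = 16. Holds regardless of c. ✓
Competent: 227 − c ≥ 61 − 0, so c ≤ 227 − 61 = 166.

166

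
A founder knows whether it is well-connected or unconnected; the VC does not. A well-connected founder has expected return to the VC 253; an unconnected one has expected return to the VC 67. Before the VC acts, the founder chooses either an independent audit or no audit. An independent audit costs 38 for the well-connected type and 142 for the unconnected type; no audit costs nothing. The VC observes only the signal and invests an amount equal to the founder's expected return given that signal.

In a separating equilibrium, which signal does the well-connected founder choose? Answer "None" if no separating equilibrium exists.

Try well-connected → audit, unconnected → no audit:
  Under separation the VC infers type exactly: audit → well-connected (pays 253), no audit → unconnected (pays 67).
  Well-connected: audit gives 253 − 38 = 215; no audit gives 67 − 0 = 67. No deviation. ✓
  Unconnected: no audit gives 67 − 0 = 67; audit gives 253 − 142 = 111. Would deviate. ✗
Try well-connected → no audit, unconnected → audit:
  Under separation the VC infers type exactly: no audit → well-connected (pays 253), audit → unconnected (pays 67).
  Well-connected: no audit gives 253 − 0 = 253; audit gives 67 − 38 = 29. No deviation. ✓
  Unconnected: audit gives 67 − 142 = -75; no audit gives 253 − 0 = 253. Would deviate. ✗
Neither assignment is incentive-compatible.

None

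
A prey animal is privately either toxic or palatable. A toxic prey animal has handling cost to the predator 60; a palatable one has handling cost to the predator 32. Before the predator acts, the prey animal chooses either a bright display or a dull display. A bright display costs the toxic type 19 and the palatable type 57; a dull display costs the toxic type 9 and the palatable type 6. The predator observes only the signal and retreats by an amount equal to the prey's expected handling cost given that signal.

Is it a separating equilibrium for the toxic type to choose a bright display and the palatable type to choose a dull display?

Under separation the predator infers type exactly: bright display → toxic (pays 60), dull display → palatable (pays 32).
Toxic: bright display gives 60 − 19 = 41; dull display gives 32 − 9 = 23. No deviation. ✓
Palatable: dull display gives 32 − 6 = 26; bright display gives 60 − 57 = 3. No deviation. ✓
Neither type gains from mimicking the other.

Yes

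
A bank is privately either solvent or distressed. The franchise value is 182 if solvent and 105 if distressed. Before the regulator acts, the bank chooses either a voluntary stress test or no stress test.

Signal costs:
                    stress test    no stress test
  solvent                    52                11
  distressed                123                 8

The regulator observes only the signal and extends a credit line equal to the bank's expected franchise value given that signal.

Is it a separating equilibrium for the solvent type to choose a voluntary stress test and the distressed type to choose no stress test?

If types separate, stress test earns payment 182 and no stress test earns 105.
Solvent: stress test gives 182 − 52 = 130; no stress test gives 105 − 11 = 94. No deviation. ✓
Distressed: no stress test gives 105 − 8 = 97; stress test gives 182 − 123 = 59. No deviation. ✓
Neither type gains from mimicking the other.

Yes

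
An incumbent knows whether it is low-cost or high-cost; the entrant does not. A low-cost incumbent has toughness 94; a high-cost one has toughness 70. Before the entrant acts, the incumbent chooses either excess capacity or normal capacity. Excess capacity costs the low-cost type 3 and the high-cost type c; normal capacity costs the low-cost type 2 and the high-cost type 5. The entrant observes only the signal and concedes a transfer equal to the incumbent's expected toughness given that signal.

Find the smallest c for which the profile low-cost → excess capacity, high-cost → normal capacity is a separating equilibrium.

Under separation: excess capacity → low-cost (pays 94); normal capacity → high-cost (pays 70).
Low-cost: 94 − 3 = 91 ≥ 70 − 2 = 68. Holds regardless of c. ✓
High-cost: 70 − 5 ≥ 94 − c, so c ≥ 94 − 65 = 29.

29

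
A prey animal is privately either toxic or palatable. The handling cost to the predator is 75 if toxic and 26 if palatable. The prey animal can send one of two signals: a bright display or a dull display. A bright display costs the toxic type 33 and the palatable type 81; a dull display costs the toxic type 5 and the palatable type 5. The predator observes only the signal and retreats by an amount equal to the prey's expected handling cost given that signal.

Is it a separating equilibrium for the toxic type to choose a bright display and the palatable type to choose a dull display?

Yes

Under separation the predator infers type exactly: bright display → toxic (pays 75), dull display → palatable (pays 26).
Toxic: bright display gives 75 − 33 = 42; dull display gives 26 − 5 = 21. No deviation. ✓
Palatable: dull display gives 26 − 5 = 21; bright display gives 75 − 81 = -6. No deviation. ✓
Neither type gains from mimicking the other.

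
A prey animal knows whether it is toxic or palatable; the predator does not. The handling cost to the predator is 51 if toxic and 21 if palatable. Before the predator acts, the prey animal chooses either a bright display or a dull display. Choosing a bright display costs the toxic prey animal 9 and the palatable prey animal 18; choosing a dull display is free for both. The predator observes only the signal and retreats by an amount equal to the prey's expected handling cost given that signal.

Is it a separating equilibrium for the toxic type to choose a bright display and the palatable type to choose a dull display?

No

If types separate, bright display earns payment 51 and dull display earns 21.
Toxic: bright display gives 51 − 9 = 42; dull display gives 21 − 0 = 21. No deviation. ✓
Palatable: dull display gives 21 − 0 = 21; bright display gives 51 − 18 = 33. Would deviate. ✗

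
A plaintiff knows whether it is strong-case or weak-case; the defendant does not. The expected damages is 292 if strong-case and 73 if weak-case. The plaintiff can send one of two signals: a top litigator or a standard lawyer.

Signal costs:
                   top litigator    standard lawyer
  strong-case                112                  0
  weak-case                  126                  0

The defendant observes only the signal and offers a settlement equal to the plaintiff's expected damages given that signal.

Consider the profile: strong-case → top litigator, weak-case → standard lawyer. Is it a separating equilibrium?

If types separate, top litigator earns payment 292 and standard lawyer earns 73.
Strong-case: top litigator gives 292 − 112 = 180; standard lawyer gives 73 − 0 = 73. No deviation. ✓
Weak-case: standard lawyer gives 73 − 0 = 73; top litigator gives 292 − 126 = 166. Would deviate. ✗

No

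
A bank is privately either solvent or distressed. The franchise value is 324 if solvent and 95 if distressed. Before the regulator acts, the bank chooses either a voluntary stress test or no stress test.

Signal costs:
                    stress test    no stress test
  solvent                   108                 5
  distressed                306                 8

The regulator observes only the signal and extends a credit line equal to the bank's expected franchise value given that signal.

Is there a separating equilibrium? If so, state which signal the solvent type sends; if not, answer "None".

stress test

Try solvent → stress test, distressed → no stress test:
  If types separate, stress test earns payment 324 and no stress test earns 95.
  Solvent: stress test gives 324 − 108 = 216; no stress test gives 95 − 5 = 90. No deviation. ✓
  Distressed: no stress test gives 95 − 8 = 87; stress test gives 324 − 306 = 18. No deviation. ✓
Both hold — the solvent type sends stress test.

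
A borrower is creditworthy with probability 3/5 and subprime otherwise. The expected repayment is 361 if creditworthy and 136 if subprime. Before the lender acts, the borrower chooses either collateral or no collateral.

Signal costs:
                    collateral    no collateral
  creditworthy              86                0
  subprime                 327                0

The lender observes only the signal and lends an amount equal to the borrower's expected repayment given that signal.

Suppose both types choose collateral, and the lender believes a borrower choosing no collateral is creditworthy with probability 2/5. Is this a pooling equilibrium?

No

At the pooled signal (collateral) the lender holds the prior 3/5 and pays 3/5·361 + 2/5·136 = 271. Off-path (no collateral) belief 2/5 gives 2/5·361 + 3/5·136 = 226.
Creditworthy: collateral gives 271 − 86 = 185; no collateral gives 226 − 0 = 226. Deviates. ✗
Subprime: collateral gives 271 − 327 = -56; no collateral gives 226 − 0 = 226. Deviates. ✗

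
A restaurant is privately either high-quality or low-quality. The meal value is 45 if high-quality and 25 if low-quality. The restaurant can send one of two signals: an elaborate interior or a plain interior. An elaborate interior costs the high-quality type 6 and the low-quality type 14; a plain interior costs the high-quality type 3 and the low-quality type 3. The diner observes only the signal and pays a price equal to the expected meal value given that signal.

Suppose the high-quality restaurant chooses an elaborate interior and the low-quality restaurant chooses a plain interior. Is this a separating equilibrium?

No

If types separate, elaborate interior earns payment 45 and plain interior earns 25.
High-quality: elaborate interior gives 45 − 6 = 39; plain interior gives 25 − 3 = 22. No deviation. ✓
Low-quality: plain interior gives 25 − 3 = 22; elaborate interior gives 45 − 14 = 31. Would deviate. ✗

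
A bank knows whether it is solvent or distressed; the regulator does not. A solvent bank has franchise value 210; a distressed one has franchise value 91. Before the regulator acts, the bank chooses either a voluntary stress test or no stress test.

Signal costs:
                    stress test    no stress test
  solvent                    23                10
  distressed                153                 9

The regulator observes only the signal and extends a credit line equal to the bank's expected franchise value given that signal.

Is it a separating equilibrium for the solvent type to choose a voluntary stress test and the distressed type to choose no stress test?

Yes

If types separate, stress test earns payment 210 and no stress test earns 91.
Solvent: stress test gives 210 − 23 = 187; no stress test gives 91 − 10 = 81. No deviation. ✓
Distressed: no stress test gives 91 − 9 = 82; stress test gives 210 − 153 = 57. No deviation. ✓
Both incentive constraints hold.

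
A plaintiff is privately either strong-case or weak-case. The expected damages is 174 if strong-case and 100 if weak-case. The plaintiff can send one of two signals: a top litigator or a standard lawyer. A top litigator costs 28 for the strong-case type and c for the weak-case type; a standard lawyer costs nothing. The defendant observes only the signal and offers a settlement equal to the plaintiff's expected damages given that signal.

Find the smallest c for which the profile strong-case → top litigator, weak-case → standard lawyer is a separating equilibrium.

74

Under separation: top litigator → strong-case (pays 174); standard lawyer → weak-case (pays 100).
Strong-case: 174 − 28 = 146 ≥ 100 − 0 = 100. Holds regardless of c. ✓
Weak-case: 100 − 0 ≥ 174 − c, so c ≥ 174 − 100 = 74.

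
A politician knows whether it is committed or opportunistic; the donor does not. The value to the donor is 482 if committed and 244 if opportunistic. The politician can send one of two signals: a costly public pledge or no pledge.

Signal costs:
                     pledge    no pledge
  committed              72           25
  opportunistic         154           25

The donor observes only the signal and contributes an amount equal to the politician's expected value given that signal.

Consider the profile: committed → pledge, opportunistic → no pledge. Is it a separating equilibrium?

No

If types separate, pledge earns payment 482 and no pledge earns 244.
Committed: pledge gives 482 − 72 = 410; no pledge gives 244 − 25 = 219. No deviation. ✓
Opportunistic: no pledge gives 244 − 25 = 219; pledge gives 482 − 154 = 328. Would deviate. ✗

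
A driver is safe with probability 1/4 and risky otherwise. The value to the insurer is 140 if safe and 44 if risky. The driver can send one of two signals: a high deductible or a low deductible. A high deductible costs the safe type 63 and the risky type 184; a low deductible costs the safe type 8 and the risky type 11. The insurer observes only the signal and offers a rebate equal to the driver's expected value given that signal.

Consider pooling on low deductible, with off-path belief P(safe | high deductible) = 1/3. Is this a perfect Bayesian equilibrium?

At the pooled signal (low deductible) the insurer holds the prior 1/4 and pays 1/4·140 + 3/4·44 = 68. Off-path (high deductible) belief 1/3 gives 1/3·140 + 2/3·44 = 76.
Safe: low deductible gives 68 − 8 = 60; high deductible gives 76 − 63 = 13. Stays. ✓
Risky: low deductible gives 68 − 11 = 57; high deductible gives 76 − 184 = -108. Stays. ✓

Yes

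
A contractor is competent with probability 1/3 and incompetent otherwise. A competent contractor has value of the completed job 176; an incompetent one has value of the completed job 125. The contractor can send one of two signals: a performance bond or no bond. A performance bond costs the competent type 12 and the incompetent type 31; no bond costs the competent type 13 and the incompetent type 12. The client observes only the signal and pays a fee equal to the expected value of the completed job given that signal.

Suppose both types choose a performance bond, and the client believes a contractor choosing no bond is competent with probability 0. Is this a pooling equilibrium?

At the pooled signal (bond) the client holds the prior 1/3 and pays 1/3·176 + 2/3·125 = 142. Off-path (no bond) belief 0 gives 0·176 + 1·125 = 125.
Competent: bond gives 142 − 12 = 130; no bond gives 125 − 13 = 112. Stays. ✓
Incompetent: bond gives 142 − 31 = 111; no bond gives 125 − 12 = 113. Deviates. ✗

No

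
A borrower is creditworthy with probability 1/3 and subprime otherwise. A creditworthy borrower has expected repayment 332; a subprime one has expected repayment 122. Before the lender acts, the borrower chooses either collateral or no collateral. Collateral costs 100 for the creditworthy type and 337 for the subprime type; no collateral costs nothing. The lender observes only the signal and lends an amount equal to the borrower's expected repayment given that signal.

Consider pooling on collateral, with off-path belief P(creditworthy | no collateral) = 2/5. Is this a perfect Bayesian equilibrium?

No

At the pooled signal (collateral) the lender holds the prior 1/3 and pays 1/3·332 + 2/3·122 = 192. Off-path (no collateral) belief 2/5 gives 2/5·332 + 3/5·122 = 206.
Creditworthy: collateral gives 192 − 100 = 92; no collateral gives 206 − 0 = 206. Deviates. ✗
Subprime: collateral gives 192 − 337 = -145; no collateral gives 206 − 0 = 206. Deviates. ✗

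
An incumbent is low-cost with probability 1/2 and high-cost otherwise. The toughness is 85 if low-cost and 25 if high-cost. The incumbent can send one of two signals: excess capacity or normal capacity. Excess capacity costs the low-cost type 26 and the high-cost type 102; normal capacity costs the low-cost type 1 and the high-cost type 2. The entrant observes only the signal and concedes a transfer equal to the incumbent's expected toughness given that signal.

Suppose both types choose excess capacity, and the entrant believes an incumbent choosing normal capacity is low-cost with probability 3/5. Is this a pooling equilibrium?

No

On the equilibrium path (excess capacity) the entrant holds the prior 1/2 and pays 1/2·85 + 1/2·25 = 55. Off-path (normal capacity) belief 3/5 gives 3/5·85 + 2/5·25 = 61.
Low-cost: excess capacity gives 55 − 26 = 29; normal capacity gives 61 − 1 = 60. Deviates. ✗
High-cost: excess capacity gives 55 − 102 = -47; normal capacity gives 61 − 2 = 59. Deviates. ✗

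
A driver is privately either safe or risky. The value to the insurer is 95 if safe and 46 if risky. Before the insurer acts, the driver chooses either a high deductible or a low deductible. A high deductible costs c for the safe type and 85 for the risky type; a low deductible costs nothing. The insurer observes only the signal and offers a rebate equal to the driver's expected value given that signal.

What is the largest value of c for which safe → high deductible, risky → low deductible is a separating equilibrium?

49

Under separation: high deductible → safe (pays 95); low deductible → risky (pays 46).
Risky: 46 − 0 = 46 ≥ 95 − 85 = 10. Holds regardless of c. ✓
Safe: 95 − c ≥ 46 − 0, so c ≤ 95 − 46 = 49.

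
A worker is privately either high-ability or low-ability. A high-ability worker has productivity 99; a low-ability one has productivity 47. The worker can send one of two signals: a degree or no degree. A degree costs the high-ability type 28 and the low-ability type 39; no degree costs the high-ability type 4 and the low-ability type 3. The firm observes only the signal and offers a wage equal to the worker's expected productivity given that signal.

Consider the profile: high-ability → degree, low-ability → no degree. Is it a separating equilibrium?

No

If types separate, degree earns payment 99 and no degree earns 47.
High-ability: degree gives 99 − 28 = 71; no degree gives 47 − 4 = 43. No deviation. ✓
Low-ability: no degree gives 47 − 3 = 44; degree gives 99 − 39 = 60. Would deviate. ✗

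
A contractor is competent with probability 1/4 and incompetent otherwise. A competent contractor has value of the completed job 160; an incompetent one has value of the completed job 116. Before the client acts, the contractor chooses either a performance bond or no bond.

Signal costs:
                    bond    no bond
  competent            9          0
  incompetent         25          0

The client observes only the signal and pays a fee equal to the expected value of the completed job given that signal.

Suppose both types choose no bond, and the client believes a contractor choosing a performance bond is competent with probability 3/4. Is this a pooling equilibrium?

At the pooled signal (no bond) the client holds the prior 1/4 and pays 1/4·160 + 3/4·116 = 127. Off-path (bond) belief 3/4 gives 3/4·160 + 1/4·116 = 149.
Competent: no bond gives 127 − 0 = 127; bond gives 149 − 9 = 140. Deviates. ✗
Incompetent: no bond gives 127 − 0 = 127; bond gives 149 − 25 = 124. Stays. ✓

No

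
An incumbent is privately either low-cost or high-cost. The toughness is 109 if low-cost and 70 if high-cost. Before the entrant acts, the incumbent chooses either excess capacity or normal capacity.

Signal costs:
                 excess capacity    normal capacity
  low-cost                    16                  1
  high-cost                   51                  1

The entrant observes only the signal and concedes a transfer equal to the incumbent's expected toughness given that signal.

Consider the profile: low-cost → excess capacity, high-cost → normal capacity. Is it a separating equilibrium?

If types separate, excess capacity earns payment 109 and normal capacity earns 70.
Low-cost: excess capacity gives 109 − 16 = 93; normal capacity gives 70 − 1 = 69. No deviation. ✓
High-cost: normal capacity gives 70 − 1 = 69; excess capacity gives 109 − 51 = 58. No deviation. ✓
Neither type gains from mimicking the other.

Yes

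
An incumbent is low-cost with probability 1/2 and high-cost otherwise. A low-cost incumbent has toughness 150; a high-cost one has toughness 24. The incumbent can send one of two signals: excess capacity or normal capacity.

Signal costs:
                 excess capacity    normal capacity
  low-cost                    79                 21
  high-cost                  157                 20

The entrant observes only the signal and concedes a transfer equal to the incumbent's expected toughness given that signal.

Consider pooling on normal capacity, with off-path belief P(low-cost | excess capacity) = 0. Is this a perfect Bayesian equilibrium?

On the equilibrium path (normal capacity) the entrant holds the prior 1/2 and pays 1/2·150 + 1/2·24 = 87. Off-path (excess capacity) belief 0 gives 0·150 + 1·24 = 24.
Low-cost: normal capacity gives 87 − 21 = 66; excess capacity gives 24 − 79 = -55. Stays. ✓
High-cost: normal capacity gives 87 − 20 = 67; excess capacity gives 24 − 157 = -133. Stays. ✓
Beliefs are Bayes-consistent on-path and both types best-respond.

Yes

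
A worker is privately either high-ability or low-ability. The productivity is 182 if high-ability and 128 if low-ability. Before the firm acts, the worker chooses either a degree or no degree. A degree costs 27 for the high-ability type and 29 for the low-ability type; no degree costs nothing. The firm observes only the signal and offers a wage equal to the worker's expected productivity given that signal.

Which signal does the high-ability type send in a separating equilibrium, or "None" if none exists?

Try high-ability → degree, low-ability → no degree:
  Under separation the firm infers type exactly: degree → high-ability (pays 182), no degree → low-ability (pays 128).
  High-ability: degree gives 182 − 27 = 155; no degree gives 128 − 0 = 128. No deviation. ✓
  Low-ability: no degree gives 128 − 0 = 128; degree gives 182 − 29 = 153. Would deviate. ✗
Try high-ability → no degree, low-ability → degree:
  Under separation the firm infers type exactly: no degree → high-ability (pays 182), degree → low-ability (pays 128).
  High-ability: no degree gives 182 − 0 = 182; degree gives 128 − 27 = 101. No deviation. ✓
  Low-ability: degree gives 128 − 29 = 99; no degree gives 182 − 0 = 182. Would deviate. ✗
Neither assignment is incentive-compatible.

None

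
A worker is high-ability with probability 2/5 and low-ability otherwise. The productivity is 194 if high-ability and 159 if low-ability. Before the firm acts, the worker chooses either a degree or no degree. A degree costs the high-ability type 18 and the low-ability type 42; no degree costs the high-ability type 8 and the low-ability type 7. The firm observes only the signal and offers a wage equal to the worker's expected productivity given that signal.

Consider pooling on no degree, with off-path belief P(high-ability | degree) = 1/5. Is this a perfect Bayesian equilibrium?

Yes

At the pooled signal (no degree) the firm holds the prior 2/5 and pays 2/5·194 + 3/5·159 = 173. Off-path (degree) belief 1/5 gives 1/5·194 + 4/5·159 = 166.
High-ability: no degree gives 173 − 8 = 165; degree gives 166 − 18 = 148. Stays. ✓
Low-ability: no degree gives 173 − 7 = 166; degree gives 166 − 42 = 124. Stays. ✓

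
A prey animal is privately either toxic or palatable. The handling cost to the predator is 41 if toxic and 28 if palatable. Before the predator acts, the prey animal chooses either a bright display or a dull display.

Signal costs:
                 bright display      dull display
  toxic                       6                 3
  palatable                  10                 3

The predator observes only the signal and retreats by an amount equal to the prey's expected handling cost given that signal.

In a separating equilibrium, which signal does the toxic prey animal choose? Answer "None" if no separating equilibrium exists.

None

Try toxic → bright display, palatable → dull display:
  If types separate, bright display earns payment 41 and dull display earns 28.
  Toxic: bright display gives 41 − 6 = 35; dull display gives 28 − 3 = 25. No deviation. ✓
  Palatable: dull display gives 28 − 3 = 25; bright display gives 41 − 10 = 31. Would deviate. ✗
Try toxic → dull display, palatable → bright display:
  If types separate, dull display earns payment 41 and bright display earns 28.
  Toxic: dull display gives 41 − 3 = 38; bright display gives 28 − 6 = 22. No deviation. ✓
  Palatable: bright display gives 28 − 10 = 18; dull display gives 41 − 3 = 38. Would deviate. ✗
Neither assignment is incentive-compatible.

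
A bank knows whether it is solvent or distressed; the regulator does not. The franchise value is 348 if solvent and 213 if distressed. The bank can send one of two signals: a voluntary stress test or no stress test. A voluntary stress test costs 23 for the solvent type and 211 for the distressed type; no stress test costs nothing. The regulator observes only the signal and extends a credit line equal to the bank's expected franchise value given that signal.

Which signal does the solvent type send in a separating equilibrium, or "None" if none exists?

Try solvent → stress test, distressed → no stress test:
  Under separation the regulator infers type exactly: stress test → solvent (pays 348), no stress test → distressed (pays 213).
  Solvent: stress test gives 348 − 23 = 325; no stress test gives 213 − 0 = 213. No deviation. ✓
  Distressed: no stress test gives 213 − 0 = 213; stress test gives 348 − 211 = 137. No deviation. ✓
Both hold — the solvent type sends stress test.

stress test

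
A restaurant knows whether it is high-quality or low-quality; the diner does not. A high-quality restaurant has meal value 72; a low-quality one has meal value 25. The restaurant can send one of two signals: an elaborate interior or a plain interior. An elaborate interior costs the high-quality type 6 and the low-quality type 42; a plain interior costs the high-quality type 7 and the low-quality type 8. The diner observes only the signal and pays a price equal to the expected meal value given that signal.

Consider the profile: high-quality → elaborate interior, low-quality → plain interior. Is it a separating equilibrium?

No

If types separate, elaborate interior earns payment 72 and plain interior earns 25.
High-quality: elaborate interior gives 72 − 6 = 66; plain interior gives 25 − 7 = 18. No deviation. ✓
Low-quality: plain interior gives 25 − 8 = 17; elaborate interior gives 72 − 42 = 30. Would deviate. ✗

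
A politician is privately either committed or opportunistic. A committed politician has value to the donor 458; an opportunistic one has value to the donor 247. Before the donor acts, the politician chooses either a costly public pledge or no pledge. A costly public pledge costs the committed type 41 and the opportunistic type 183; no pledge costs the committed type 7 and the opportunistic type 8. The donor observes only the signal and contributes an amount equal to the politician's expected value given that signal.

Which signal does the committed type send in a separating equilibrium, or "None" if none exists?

Try committed → pledge, opportunistic → no pledge:
  If types separate, pledge earns payment 458 and no pledge earns 247.
  Committed: pledge gives 458 − 41 = 417; no pledge gives 247 − 7 = 240. No deviation. ✓
  Opportunistic: no pledge gives 247 − 8 = 239; pledge gives 458 − 183 = 275. Would deviate. ✗
Try committed → no pledge, opportunistic → pledge:
  If types separate, no pledge earns payment 458 and pledge earns 247.
  Committed: no pledge gives 458 − 7 = 451; pledge gives 247 − 41 = 206. No deviation. ✓
  Opportunistic: pledge gives 247 − 183 = 64; no pledge gives 458 − 8 = 450. Would deviate. ✗
Neither assignment is incentive-compatible.

None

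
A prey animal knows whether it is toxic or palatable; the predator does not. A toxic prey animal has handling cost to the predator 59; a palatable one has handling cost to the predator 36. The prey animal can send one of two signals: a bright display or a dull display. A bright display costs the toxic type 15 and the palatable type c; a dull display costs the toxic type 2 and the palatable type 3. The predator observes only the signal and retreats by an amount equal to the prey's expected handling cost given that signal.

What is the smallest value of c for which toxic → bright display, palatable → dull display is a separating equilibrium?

26

Under separation: bright display → toxic (pays 59); dull display → palatable (pays 36).
Toxic: 59 − 15 = 44 ≥ 36 − 2 = 34. Holds regardless of c. ✓
Palatable: 36 − 3 ≥ 59 − c, so c ≥ 59 − 33 = 26.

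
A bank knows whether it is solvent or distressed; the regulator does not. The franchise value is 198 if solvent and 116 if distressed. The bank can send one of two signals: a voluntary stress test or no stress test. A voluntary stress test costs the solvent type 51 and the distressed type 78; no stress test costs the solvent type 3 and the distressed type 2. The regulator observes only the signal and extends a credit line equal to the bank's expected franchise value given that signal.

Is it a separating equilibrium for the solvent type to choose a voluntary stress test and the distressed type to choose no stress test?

If types separate, stress test earns payment 198 and no stress test earns 116.
Solvent: stress test gives 198 − 51 = 147; no stress test gives 116 − 3 = 113. No deviation. ✓
Distressed: no stress test gives 116 − 2 = 114; stress test gives 198 − 78 = 120. Would deviate. ✗

No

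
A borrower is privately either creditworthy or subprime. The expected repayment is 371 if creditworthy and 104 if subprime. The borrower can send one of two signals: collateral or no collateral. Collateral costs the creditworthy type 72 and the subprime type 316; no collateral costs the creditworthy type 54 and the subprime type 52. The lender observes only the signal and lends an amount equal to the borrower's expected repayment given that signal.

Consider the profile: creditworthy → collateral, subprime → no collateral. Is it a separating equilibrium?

No

Under separation the lender infers type exactly: collateral → creditworthy (pays 371), no collateral → subprime (pays 104).
Creditworthy: collateral gives 371 − 72 = 299; no collateral gives 104 − 54 = 50. No deviation. ✓
Subprime: no collateral gives 104 − 52 = 52; collateral gives 371 − 316 = 55. Would deviate. ✗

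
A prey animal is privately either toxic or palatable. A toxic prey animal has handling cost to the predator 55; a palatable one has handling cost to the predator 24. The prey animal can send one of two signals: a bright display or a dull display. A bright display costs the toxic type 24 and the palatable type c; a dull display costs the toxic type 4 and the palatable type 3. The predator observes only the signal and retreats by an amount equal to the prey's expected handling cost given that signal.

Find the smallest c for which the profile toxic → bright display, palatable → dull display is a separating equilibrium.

34

Under separation: bright display → toxic (pays 55); dull display → palatable (pays 24).
Toxic: 55 − 24 = 31 ≥ 24 − 4 = 20. Holds regardless of c. ✓
Palatable: 24 − 3 ≥ 55 − c, so c ≥ 55 − 21 = 34.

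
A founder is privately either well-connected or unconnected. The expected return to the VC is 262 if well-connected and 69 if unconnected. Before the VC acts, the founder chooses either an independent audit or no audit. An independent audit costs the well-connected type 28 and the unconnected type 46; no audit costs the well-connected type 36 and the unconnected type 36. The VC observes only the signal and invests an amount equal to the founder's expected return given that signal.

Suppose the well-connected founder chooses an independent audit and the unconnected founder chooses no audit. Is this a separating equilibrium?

If types separate, audit earns payment 262 and no audit earns 69.
Well-connected: audit gives 262 − 28 = 234; no audit gives 69 − 36 = 33. No deviation. ✓
Unconnected: no audit gives 69 − 36 = 33; audit gives 262 − 46 = 216. Would deviate. ✗

No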